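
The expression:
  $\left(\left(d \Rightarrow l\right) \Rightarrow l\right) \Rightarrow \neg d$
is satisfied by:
  {d: False}


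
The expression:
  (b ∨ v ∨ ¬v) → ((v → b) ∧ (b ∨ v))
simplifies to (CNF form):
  b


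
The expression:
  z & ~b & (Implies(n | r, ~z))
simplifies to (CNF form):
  z & ~b & ~n & ~r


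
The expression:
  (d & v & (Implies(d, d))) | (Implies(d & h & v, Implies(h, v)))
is always true.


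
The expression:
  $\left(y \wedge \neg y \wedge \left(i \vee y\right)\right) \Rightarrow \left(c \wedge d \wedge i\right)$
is always true.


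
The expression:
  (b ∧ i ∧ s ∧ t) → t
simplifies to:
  True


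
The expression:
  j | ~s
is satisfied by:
  {j: True, s: False}
  {s: False, j: False}
  {s: True, j: True}


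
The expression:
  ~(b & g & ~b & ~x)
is always true.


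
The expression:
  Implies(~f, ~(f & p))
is always true.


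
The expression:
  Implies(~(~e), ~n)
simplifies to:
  ~e | ~n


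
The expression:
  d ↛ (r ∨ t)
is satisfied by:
  {d: True, r: False, t: False}


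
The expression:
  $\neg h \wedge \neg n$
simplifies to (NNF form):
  $\neg h \wedge \neg n$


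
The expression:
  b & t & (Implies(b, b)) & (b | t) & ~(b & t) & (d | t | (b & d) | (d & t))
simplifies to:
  False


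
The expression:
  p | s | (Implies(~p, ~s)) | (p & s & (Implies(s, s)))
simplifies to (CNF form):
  True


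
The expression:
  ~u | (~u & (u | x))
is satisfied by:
  {u: False}


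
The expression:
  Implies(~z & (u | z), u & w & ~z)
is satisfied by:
  {z: True, w: True, u: False}
  {z: True, u: False, w: False}
  {w: True, u: False, z: False}
  {w: False, u: False, z: False}
  {z: True, w: True, u: True}
  {z: True, u: True, w: False}
  {w: True, u: True, z: False}


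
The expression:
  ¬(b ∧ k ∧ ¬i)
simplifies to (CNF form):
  i ∨ ¬b ∨ ¬k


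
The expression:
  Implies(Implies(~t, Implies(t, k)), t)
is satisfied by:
  {t: True}


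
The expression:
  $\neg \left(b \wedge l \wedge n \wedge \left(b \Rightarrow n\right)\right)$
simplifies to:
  $\neg b \vee \neg l \vee \neg n$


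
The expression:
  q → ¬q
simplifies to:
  ¬q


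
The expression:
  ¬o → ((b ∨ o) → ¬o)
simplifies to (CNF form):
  True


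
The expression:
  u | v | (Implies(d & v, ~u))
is always true.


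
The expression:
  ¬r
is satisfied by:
  {r: False}


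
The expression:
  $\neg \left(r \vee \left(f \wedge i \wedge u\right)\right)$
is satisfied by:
  {r: False, u: False, i: False, f: False}
  {f: True, r: False, u: False, i: False}
  {i: True, r: False, u: False, f: False}
  {f: True, i: True, r: False, u: False}
  {u: True, f: False, r: False, i: False}
  {f: True, u: True, r: False, i: False}
  {i: True, u: True, f: False, r: False}


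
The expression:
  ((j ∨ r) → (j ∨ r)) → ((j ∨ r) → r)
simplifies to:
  r ∨ ¬j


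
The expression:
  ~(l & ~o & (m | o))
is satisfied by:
  {o: True, l: False, m: False}
  {l: False, m: False, o: False}
  {o: True, m: True, l: False}
  {m: True, l: False, o: False}
  {o: True, l: True, m: False}
  {l: True, o: False, m: False}
  {o: True, m: True, l: True}


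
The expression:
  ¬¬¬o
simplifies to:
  ¬o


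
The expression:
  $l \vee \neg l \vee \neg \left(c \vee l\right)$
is always true.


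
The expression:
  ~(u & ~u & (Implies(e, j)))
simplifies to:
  True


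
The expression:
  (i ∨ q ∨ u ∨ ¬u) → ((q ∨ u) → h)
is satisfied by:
  {h: True, u: False, q: False}
  {q: True, h: True, u: False}
  {h: True, u: True, q: False}
  {q: True, h: True, u: True}
  {q: False, u: False, h: False}


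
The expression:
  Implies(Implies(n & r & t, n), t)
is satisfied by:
  {t: True}


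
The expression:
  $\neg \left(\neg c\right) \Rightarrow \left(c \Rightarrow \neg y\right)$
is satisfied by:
  {c: False, y: False}
  {y: True, c: False}
  {c: True, y: False}


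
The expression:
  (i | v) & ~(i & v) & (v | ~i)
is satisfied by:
  {v: True, i: False}


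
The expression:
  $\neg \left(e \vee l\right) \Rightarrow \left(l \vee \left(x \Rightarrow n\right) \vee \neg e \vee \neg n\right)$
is always true.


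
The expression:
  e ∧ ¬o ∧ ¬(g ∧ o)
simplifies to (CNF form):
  e ∧ ¬o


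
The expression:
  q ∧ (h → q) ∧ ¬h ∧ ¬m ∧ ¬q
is never true.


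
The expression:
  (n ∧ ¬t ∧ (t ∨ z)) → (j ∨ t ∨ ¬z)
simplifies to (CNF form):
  j ∨ t ∨ ¬n ∨ ¬z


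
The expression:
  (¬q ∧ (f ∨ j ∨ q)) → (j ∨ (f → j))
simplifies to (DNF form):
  j ∨ q ∨ ¬f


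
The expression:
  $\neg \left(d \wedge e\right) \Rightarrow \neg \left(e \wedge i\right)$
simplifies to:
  $d \vee \neg e \vee \neg i$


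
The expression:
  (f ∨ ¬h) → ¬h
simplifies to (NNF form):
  ¬f ∨ ¬h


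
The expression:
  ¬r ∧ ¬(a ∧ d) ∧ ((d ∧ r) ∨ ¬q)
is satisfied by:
  {q: False, r: False, d: False, a: False}
  {a: True, q: False, r: False, d: False}
  {d: True, q: False, r: False, a: False}


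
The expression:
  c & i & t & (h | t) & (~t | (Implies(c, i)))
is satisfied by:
  {t: True, i: True, c: True}


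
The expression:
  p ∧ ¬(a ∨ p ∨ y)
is never true.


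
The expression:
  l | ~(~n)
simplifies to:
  l | n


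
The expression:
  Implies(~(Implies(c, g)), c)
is always true.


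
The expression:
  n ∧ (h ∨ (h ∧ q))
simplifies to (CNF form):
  h ∧ n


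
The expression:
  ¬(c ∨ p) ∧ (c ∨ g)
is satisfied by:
  {g: True, p: False, c: False}


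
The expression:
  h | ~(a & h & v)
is always true.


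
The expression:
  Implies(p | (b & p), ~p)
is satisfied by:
  {p: False}


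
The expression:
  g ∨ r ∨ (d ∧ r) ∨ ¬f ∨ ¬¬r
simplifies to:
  g ∨ r ∨ ¬f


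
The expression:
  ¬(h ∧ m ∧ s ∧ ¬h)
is always true.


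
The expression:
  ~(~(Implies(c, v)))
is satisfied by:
  {v: True, c: False}
  {c: False, v: False}
  {c: True, v: True}


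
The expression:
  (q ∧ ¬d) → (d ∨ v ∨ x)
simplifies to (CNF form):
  d ∨ v ∨ x ∨ ¬q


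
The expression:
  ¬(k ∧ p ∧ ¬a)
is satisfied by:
  {a: True, p: False, k: False}
  {p: False, k: False, a: False}
  {a: True, k: True, p: False}
  {k: True, p: False, a: False}
  {a: True, p: True, k: False}
  {p: True, a: False, k: False}
  {a: True, k: True, p: True}


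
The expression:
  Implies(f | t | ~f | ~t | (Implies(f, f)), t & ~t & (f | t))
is never true.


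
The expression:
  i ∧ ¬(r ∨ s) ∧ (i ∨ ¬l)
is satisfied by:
  {i: True, r: False, s: False}


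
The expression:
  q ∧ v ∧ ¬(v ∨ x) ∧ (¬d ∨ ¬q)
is never true.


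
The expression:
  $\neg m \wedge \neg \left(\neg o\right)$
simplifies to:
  $o \wedge \neg m$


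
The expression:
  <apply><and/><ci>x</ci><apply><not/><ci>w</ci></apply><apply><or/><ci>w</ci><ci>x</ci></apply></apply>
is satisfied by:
  {x: True, w: False}


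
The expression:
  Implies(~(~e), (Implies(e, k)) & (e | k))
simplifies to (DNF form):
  k | ~e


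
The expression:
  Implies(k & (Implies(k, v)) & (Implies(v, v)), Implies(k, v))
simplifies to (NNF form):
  True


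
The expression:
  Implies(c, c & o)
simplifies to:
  o | ~c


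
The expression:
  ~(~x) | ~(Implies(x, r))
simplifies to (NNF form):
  x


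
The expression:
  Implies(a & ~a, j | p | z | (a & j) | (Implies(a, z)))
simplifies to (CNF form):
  True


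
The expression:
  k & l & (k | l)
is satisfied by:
  {k: True, l: True}


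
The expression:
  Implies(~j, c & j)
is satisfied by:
  {j: True}


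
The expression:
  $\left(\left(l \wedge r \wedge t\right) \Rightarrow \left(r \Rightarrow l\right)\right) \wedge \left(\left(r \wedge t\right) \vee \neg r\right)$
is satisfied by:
  {t: True, r: False}
  {r: False, t: False}
  {r: True, t: True}


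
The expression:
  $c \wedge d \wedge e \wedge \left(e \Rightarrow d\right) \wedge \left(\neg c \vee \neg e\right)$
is never true.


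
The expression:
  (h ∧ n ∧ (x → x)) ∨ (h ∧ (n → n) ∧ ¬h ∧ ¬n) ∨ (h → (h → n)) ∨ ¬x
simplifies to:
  n ∨ ¬h ∨ ¬x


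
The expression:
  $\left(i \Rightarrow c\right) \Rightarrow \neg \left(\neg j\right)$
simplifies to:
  $j \vee \left(i \wedge \neg c\right)$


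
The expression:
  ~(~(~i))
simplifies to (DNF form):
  ~i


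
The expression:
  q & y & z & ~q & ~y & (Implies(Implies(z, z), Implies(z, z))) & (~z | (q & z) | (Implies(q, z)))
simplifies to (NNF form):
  False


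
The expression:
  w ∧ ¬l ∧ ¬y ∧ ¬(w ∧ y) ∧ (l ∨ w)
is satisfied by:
  {w: True, y: False, l: False}


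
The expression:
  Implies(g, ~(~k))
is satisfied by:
  {k: True, g: False}
  {g: False, k: False}
  {g: True, k: True}


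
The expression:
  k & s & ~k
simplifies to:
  False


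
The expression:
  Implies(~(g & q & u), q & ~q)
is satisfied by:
  {g: True, u: True, q: True}


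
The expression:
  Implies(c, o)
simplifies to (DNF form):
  o | ~c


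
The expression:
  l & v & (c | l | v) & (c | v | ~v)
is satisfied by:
  {v: True, l: True}


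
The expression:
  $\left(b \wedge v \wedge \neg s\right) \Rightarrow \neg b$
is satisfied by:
  {s: True, v: False, b: False}
  {v: False, b: False, s: False}
  {s: True, b: True, v: False}
  {b: True, v: False, s: False}
  {s: True, v: True, b: False}
  {v: True, s: False, b: False}
  {s: True, b: True, v: True}


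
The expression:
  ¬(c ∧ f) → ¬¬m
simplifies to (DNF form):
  m ∨ (c ∧ f)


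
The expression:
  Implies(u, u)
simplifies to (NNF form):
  True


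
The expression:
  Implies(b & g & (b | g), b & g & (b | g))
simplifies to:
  True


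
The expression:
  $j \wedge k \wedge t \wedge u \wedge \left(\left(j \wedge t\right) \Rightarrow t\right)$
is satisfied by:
  {t: True, j: True, u: True, k: True}


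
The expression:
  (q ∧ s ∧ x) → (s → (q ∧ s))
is always true.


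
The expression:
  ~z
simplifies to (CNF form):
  ~z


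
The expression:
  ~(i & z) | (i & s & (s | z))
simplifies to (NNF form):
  s | ~i | ~z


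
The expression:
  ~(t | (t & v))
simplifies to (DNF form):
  ~t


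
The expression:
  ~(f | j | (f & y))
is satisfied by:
  {f: False, j: False}


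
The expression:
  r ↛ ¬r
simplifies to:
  r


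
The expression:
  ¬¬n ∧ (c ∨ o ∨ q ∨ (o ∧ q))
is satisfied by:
  {n: True, q: True, c: True, o: True}
  {n: True, q: True, c: True, o: False}
  {n: True, q: True, o: True, c: False}
  {n: True, q: True, o: False, c: False}
  {n: True, c: True, o: True, q: False}
  {n: True, c: True, o: False, q: False}
  {n: True, c: False, o: True, q: False}


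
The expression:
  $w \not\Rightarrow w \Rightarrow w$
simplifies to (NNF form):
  $\text{True}$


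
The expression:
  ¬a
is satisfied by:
  {a: False}


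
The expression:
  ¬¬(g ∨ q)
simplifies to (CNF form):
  g ∨ q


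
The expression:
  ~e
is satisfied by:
  {e: False}


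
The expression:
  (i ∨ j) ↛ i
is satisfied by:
  {j: True, i: False}


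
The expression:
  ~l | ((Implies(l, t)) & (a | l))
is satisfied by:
  {t: True, l: False}
  {l: False, t: False}
  {l: True, t: True}


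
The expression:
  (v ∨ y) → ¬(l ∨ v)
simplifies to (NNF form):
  ¬v ∧ (¬l ∨ ¬y)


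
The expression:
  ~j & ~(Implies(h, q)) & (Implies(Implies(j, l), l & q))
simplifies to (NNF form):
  False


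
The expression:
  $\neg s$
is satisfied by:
  {s: False}


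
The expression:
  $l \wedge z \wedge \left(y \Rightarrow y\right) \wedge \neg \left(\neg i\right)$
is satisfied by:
  {z: True, i: True, l: True}


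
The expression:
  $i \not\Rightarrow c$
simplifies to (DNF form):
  $i \wedge \neg c$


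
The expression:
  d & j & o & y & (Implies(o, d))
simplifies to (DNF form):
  d & j & o & y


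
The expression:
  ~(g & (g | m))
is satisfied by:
  {g: False}


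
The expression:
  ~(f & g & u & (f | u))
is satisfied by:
  {g: False, u: False, f: False}
  {f: True, g: False, u: False}
  {u: True, g: False, f: False}
  {f: True, u: True, g: False}
  {g: True, f: False, u: False}
  {f: True, g: True, u: False}
  {u: True, g: True, f: False}


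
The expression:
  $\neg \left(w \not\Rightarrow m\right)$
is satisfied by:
  {m: True, w: False}
  {w: False, m: False}
  {w: True, m: True}


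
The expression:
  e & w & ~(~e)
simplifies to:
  e & w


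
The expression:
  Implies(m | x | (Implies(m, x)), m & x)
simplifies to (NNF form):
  m & x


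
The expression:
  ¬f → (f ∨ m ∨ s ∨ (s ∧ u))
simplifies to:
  f ∨ m ∨ s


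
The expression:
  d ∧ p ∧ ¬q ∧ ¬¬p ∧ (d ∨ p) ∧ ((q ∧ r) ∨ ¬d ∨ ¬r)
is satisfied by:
  {p: True, d: True, q: False, r: False}


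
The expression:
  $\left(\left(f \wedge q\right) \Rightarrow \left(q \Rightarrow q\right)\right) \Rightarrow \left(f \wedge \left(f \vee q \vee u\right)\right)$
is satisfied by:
  {f: True}


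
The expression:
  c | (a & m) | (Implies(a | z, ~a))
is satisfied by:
  {c: True, m: True, a: False}
  {c: True, m: False, a: False}
  {m: True, c: False, a: False}
  {c: False, m: False, a: False}
  {c: True, a: True, m: True}
  {c: True, a: True, m: False}
  {a: True, m: True, c: False}


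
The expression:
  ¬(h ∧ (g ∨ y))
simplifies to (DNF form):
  (¬g ∧ ¬y) ∨ ¬h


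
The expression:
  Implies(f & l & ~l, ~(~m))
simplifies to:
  True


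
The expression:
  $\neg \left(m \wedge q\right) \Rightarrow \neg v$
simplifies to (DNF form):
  $\left(m \wedge q\right) \vee \neg v$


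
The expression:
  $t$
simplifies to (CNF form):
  $t$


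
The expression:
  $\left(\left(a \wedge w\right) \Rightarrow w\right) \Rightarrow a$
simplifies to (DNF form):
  $a$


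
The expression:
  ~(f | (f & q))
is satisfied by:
  {f: False}


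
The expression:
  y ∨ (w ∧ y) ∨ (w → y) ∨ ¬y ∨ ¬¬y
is always true.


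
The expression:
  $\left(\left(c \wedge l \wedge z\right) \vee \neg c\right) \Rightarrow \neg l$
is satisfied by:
  {c: True, z: False, l: False}
  {z: False, l: False, c: False}
  {c: True, z: True, l: False}
  {z: True, c: False, l: False}
  {l: True, c: True, z: False}


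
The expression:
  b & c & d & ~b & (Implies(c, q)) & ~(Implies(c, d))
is never true.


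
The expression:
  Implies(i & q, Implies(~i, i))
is always true.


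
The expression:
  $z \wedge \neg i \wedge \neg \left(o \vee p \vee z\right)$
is never true.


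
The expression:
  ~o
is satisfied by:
  {o: False}


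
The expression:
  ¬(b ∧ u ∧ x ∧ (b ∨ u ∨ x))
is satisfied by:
  {u: False, x: False, b: False}
  {b: True, u: False, x: False}
  {x: True, u: False, b: False}
  {b: True, x: True, u: False}
  {u: True, b: False, x: False}
  {b: True, u: True, x: False}
  {x: True, u: True, b: False}


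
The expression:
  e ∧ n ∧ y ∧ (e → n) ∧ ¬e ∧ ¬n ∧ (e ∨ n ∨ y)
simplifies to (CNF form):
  False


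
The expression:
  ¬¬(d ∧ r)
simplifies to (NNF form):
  d ∧ r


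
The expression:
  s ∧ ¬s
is never true.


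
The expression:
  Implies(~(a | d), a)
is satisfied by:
  {a: True, d: True}
  {a: True, d: False}
  {d: True, a: False}


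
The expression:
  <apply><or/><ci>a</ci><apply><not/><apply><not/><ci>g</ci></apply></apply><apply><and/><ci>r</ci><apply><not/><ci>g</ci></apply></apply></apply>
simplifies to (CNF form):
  <apply><or/><ci>a</ci><ci>g</ci><ci>r</ci></apply>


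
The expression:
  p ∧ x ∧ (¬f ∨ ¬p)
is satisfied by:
  {p: True, x: True, f: False}


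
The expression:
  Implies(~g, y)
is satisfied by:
  {y: True, g: True}
  {y: True, g: False}
  {g: True, y: False}


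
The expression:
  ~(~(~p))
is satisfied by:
  {p: False}


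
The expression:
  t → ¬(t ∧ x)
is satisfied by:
  {t: False, x: False}
  {x: True, t: False}
  {t: True, x: False}


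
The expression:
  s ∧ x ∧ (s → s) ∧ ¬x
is never true.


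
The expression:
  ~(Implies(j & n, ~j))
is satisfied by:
  {j: True, n: True}


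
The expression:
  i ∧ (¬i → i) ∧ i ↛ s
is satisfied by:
  {i: True, s: False}


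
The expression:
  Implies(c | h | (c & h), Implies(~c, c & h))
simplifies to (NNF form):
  c | ~h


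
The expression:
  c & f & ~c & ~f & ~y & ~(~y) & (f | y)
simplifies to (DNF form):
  False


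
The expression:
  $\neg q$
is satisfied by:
  {q: False}


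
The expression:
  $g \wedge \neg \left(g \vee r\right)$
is never true.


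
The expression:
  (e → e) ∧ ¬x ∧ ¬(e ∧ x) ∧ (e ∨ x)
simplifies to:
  e ∧ ¬x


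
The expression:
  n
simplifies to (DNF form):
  n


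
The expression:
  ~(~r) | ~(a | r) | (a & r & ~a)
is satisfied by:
  {r: True, a: False}
  {a: False, r: False}
  {a: True, r: True}


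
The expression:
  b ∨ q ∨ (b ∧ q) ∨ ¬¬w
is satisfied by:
  {b: True, q: True, w: True}
  {b: True, q: True, w: False}
  {b: True, w: True, q: False}
  {b: True, w: False, q: False}
  {q: True, w: True, b: False}
  {q: True, w: False, b: False}
  {w: True, q: False, b: False}


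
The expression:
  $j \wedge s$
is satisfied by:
  {j: True, s: True}


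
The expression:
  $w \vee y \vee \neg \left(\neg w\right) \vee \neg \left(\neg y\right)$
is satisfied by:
  {y: True, w: True}
  {y: True, w: False}
  {w: True, y: False}


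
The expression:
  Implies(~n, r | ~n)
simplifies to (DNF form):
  True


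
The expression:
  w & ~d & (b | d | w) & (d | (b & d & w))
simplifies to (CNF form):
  False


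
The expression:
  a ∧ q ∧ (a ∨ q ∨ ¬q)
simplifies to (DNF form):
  a ∧ q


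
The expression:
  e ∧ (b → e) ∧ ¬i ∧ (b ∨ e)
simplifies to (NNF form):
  e ∧ ¬i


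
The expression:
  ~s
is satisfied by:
  {s: False}


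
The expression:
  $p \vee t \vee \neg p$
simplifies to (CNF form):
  $\text{True}$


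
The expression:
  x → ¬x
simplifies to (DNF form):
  ¬x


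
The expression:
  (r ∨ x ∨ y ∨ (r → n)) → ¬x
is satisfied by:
  {x: False}


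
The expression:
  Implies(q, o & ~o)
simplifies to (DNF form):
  ~q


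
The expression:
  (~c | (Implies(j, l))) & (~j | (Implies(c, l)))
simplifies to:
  l | ~c | ~j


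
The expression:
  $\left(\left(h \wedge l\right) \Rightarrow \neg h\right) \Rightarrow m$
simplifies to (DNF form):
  $m \vee \left(h \wedge l\right)$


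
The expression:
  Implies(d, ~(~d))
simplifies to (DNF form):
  True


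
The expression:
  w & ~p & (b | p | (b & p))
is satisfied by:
  {w: True, b: True, p: False}


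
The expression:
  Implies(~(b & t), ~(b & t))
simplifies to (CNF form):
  True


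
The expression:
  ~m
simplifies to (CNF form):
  ~m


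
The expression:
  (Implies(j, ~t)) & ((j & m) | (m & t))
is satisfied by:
  {m: True, t: True, j: False}
  {m: True, j: True, t: False}


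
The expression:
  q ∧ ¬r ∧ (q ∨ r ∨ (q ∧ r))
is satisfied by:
  {q: True, r: False}


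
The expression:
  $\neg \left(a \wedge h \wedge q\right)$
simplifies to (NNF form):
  $\neg a \vee \neg h \vee \neg q$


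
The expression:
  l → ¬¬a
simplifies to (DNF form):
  a ∨ ¬l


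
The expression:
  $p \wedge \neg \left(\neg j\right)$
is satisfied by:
  {p: True, j: True}


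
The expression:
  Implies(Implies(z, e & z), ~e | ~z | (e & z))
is always true.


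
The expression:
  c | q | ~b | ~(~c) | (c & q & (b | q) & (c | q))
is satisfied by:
  {q: True, c: True, b: False}
  {q: True, c: False, b: False}
  {c: True, q: False, b: False}
  {q: False, c: False, b: False}
  {b: True, q: True, c: True}
  {b: True, q: True, c: False}
  {b: True, c: True, q: False}


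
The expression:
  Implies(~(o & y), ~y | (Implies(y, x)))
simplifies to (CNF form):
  o | x | ~y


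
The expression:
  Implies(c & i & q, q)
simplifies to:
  True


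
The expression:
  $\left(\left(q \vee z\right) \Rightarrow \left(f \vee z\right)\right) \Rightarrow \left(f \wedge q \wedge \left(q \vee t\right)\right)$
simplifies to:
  $q \wedge \left(f \vee \neg z\right)$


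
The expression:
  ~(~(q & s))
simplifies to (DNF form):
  q & s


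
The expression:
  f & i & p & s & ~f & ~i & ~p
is never true.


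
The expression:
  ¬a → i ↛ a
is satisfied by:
  {i: True, a: True}
  {i: True, a: False}
  {a: True, i: False}


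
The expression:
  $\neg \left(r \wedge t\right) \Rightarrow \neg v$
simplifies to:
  $\left(r \wedge t\right) \vee \neg v$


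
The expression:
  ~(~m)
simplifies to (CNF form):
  m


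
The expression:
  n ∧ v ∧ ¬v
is never true.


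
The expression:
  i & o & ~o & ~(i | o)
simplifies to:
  False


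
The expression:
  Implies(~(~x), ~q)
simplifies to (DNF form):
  ~q | ~x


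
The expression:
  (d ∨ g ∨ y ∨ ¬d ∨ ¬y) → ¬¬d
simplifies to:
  d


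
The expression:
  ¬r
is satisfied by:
  {r: False}


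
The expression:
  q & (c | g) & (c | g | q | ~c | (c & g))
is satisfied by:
  {q: True, c: True, g: True}
  {q: True, c: True, g: False}
  {q: True, g: True, c: False}


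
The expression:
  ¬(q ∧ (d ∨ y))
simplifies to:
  (¬d ∧ ¬y) ∨ ¬q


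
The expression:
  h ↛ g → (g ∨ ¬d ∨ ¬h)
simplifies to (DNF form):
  g ∨ ¬d ∨ ¬h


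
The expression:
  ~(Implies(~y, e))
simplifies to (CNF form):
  ~e & ~y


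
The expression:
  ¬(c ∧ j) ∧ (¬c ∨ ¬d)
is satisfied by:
  {j: False, c: False, d: False}
  {d: True, j: False, c: False}
  {j: True, d: False, c: False}
  {d: True, j: True, c: False}
  {c: True, d: False, j: False}


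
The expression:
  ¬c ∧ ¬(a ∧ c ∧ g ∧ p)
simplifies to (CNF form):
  ¬c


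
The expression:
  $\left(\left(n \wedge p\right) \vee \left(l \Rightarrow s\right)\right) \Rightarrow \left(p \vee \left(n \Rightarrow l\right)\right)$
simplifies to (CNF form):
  $l \vee p \vee \neg n$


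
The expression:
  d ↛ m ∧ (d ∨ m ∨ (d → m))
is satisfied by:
  {d: True, m: False}


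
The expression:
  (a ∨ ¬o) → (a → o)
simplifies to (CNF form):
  o ∨ ¬a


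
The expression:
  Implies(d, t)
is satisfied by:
  {t: True, d: False}
  {d: False, t: False}
  {d: True, t: True}


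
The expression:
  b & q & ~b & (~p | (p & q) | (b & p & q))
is never true.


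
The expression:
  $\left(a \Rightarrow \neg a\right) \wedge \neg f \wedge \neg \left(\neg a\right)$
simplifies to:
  $\text{False}$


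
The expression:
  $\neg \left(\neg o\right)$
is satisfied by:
  {o: True}


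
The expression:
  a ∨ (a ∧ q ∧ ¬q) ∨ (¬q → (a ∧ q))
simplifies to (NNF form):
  a ∨ q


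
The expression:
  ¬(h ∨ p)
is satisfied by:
  {p: False, h: False}


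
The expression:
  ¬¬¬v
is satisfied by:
  {v: False}


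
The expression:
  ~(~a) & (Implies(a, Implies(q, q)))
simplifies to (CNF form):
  a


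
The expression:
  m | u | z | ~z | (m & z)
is always true.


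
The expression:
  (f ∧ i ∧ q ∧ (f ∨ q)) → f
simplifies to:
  True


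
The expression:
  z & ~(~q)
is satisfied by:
  {z: True, q: True}


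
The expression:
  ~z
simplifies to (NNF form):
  ~z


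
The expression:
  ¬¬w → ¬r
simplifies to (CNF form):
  ¬r ∨ ¬w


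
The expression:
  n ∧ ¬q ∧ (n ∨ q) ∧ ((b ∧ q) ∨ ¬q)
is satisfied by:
  {n: True, q: False}


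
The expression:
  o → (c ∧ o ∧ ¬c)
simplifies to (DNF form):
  ¬o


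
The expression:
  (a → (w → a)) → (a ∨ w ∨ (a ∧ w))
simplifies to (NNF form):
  a ∨ w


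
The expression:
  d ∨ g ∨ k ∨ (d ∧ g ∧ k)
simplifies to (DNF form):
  d ∨ g ∨ k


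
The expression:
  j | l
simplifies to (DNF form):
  j | l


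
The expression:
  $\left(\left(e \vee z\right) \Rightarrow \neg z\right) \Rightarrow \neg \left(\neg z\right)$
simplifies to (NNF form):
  $z$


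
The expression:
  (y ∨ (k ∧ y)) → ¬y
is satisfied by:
  {y: False}


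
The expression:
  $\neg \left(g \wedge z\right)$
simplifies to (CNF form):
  $\neg g \vee \neg z$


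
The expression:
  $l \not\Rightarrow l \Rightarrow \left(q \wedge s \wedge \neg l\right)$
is always true.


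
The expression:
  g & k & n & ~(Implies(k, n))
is never true.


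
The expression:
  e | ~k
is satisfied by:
  {e: True, k: False}
  {k: False, e: False}
  {k: True, e: True}


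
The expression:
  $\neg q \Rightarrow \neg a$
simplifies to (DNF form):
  $q \vee \neg a$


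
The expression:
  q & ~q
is never true.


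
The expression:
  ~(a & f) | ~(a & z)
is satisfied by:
  {z: False, a: False, f: False}
  {f: True, z: False, a: False}
  {a: True, z: False, f: False}
  {f: True, a: True, z: False}
  {z: True, f: False, a: False}
  {f: True, z: True, a: False}
  {a: True, z: True, f: False}


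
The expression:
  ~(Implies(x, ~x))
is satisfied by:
  {x: True}


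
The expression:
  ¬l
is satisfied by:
  {l: False}


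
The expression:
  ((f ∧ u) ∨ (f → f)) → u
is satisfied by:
  {u: True}


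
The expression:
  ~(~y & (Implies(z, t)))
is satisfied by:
  {y: True, z: True, t: False}
  {y: True, t: False, z: False}
  {y: True, z: True, t: True}
  {y: True, t: True, z: False}
  {z: True, t: False, y: False}


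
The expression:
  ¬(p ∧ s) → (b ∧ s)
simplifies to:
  s ∧ (b ∨ p)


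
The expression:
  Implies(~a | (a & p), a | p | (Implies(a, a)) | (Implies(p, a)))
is always true.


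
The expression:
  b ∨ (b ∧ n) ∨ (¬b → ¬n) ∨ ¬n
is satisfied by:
  {b: True, n: False}
  {n: False, b: False}
  {n: True, b: True}


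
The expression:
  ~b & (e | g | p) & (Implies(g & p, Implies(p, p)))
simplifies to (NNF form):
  ~b & (e | g | p)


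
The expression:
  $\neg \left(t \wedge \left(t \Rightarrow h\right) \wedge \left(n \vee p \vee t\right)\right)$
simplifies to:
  $\neg h \vee \neg t$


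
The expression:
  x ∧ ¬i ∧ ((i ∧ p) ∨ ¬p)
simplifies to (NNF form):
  x ∧ ¬i ∧ ¬p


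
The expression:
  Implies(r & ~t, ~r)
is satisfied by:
  {t: True, r: False}
  {r: False, t: False}
  {r: True, t: True}


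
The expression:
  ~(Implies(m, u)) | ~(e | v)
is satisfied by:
  {m: True, u: False, v: False, e: False}
  {m: False, u: False, v: False, e: False}
  {m: True, e: True, u: False, v: False}
  {m: True, v: True, e: False, u: False}
  {m: True, v: True, e: True, u: False}
  {m: True, u: True, e: False, v: False}
  {u: True, e: False, v: False, m: False}


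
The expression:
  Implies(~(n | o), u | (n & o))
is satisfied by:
  {n: True, o: True, u: True}
  {n: True, o: True, u: False}
  {n: True, u: True, o: False}
  {n: True, u: False, o: False}
  {o: True, u: True, n: False}
  {o: True, u: False, n: False}
  {u: True, o: False, n: False}


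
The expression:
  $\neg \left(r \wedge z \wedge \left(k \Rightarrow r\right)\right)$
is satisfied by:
  {z: False, r: False}
  {r: True, z: False}
  {z: True, r: False}


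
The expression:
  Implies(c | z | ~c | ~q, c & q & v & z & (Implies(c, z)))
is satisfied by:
  {c: True, z: True, q: True, v: True}


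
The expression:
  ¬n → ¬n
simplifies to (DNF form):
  True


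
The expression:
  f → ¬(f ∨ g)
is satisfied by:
  {f: False}


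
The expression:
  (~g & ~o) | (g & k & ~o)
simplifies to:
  ~o & (k | ~g)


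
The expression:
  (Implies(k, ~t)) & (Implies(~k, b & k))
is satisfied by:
  {k: True, t: False}


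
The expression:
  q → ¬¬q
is always true.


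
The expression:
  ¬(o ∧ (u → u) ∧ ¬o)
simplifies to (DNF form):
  True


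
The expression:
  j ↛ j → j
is always true.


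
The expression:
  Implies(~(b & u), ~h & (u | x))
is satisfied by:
  {x: True, u: True, b: True, h: False}
  {x: True, u: True, h: False, b: False}
  {u: True, b: True, h: False, x: False}
  {u: True, h: False, b: False, x: False}
  {x: True, b: True, h: False, u: False}
  {x: True, h: False, b: False, u: False}
  {x: True, u: True, b: True, h: True}
  {u: True, b: True, h: True, x: False}


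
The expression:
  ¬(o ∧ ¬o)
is always true.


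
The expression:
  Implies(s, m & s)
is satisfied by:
  {m: True, s: False}
  {s: False, m: False}
  {s: True, m: True}


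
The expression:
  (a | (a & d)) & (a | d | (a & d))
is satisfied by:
  {a: True}


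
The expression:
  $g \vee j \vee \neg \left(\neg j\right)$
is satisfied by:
  {g: True, j: True}
  {g: True, j: False}
  {j: True, g: False}


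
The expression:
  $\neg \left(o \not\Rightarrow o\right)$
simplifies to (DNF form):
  $\text{True}$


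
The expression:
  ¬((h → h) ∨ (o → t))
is never true.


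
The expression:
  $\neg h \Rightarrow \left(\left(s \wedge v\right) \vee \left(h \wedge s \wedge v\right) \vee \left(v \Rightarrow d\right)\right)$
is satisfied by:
  {h: True, s: True, d: True, v: False}
  {h: True, s: True, v: False, d: False}
  {h: True, d: True, v: False, s: False}
  {h: True, v: False, d: False, s: False}
  {s: True, d: True, v: False, h: False}
  {s: True, v: False, d: False, h: False}
  {d: True, s: False, v: False, h: False}
  {s: False, v: False, d: False, h: False}
  {s: True, h: True, v: True, d: True}
  {s: True, h: True, v: True, d: False}
  {h: True, v: True, d: True, s: False}
  {h: True, v: True, s: False, d: False}
  {d: True, v: True, s: True, h: False}
  {v: True, s: True, h: False, d: False}
  {v: True, d: True, h: False, s: False}


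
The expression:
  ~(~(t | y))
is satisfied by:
  {y: True, t: True}
  {y: True, t: False}
  {t: True, y: False}


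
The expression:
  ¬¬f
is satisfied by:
  {f: True}


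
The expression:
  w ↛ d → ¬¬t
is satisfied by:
  {d: True, t: True, w: False}
  {d: True, w: False, t: False}
  {t: True, w: False, d: False}
  {t: False, w: False, d: False}
  {d: True, t: True, w: True}
  {d: True, w: True, t: False}
  {t: True, w: True, d: False}


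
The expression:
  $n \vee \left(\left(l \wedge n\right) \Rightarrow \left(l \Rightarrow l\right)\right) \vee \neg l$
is always true.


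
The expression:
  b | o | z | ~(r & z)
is always true.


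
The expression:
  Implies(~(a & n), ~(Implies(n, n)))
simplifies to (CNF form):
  a & n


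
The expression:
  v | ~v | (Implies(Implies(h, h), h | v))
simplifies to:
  True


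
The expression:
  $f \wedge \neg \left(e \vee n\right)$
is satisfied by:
  {f: True, n: False, e: False}


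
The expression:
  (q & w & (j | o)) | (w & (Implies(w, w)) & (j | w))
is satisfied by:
  {w: True}


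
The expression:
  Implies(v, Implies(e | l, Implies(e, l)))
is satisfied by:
  {l: True, v: False, e: False}
  {v: False, e: False, l: False}
  {e: True, l: True, v: False}
  {e: True, v: False, l: False}
  {l: True, v: True, e: False}
  {v: True, l: False, e: False}
  {e: True, v: True, l: True}


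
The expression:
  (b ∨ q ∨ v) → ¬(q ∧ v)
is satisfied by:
  {v: False, q: False}
  {q: True, v: False}
  {v: True, q: False}


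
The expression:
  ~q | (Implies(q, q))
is always true.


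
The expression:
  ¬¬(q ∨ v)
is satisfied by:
  {q: True, v: True}
  {q: True, v: False}
  {v: True, q: False}


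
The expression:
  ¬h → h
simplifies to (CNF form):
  h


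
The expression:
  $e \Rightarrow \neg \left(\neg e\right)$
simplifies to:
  $\text{True}$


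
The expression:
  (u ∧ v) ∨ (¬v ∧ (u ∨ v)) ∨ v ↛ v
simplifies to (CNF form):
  u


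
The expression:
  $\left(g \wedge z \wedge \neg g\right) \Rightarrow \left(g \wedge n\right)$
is always true.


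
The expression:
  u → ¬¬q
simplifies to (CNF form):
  q ∨ ¬u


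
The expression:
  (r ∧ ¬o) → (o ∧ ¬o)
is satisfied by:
  {o: True, r: False}
  {r: False, o: False}
  {r: True, o: True}


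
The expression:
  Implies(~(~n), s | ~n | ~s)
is always true.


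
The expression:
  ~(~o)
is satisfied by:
  {o: True}


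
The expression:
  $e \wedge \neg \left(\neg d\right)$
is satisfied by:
  {e: True, d: True}


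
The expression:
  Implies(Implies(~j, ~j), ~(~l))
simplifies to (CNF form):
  l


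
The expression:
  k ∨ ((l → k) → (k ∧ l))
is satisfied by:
  {k: True, l: True}
  {k: True, l: False}
  {l: True, k: False}


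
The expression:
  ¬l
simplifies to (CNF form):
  ¬l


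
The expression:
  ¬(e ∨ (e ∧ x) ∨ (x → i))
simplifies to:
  x ∧ ¬e ∧ ¬i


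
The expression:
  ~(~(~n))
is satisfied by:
  {n: False}


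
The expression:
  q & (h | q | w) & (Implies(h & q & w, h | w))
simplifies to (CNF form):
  q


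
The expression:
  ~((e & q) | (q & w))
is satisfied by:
  {e: False, q: False, w: False}
  {w: True, e: False, q: False}
  {e: True, w: False, q: False}
  {w: True, e: True, q: False}
  {q: True, w: False, e: False}


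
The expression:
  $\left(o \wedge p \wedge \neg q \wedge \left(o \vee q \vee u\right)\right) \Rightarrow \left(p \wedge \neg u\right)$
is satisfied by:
  {q: True, u: False, o: False, p: False}
  {q: False, u: False, o: False, p: False}
  {q: True, p: True, u: False, o: False}
  {p: True, q: False, u: False, o: False}
  {q: True, o: True, p: False, u: False}
  {o: True, p: False, u: False, q: False}
  {q: True, p: True, o: True, u: False}
  {p: True, o: True, q: False, u: False}
  {q: True, u: True, p: False, o: False}
  {u: True, p: False, o: False, q: False}
  {q: True, p: True, u: True, o: False}
  {p: True, u: True, q: False, o: False}
  {q: True, o: True, u: True, p: False}
  {o: True, u: True, p: False, q: False}
  {q: True, p: True, o: True, u: True}


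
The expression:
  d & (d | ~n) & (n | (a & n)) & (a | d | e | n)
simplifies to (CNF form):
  d & n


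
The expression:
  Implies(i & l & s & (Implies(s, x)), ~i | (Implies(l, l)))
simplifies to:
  True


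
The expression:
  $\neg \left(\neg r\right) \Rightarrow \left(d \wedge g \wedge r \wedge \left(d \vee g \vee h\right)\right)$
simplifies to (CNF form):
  $\left(d \vee \neg r\right) \wedge \left(g \vee \neg r\right)$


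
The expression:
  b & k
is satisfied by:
  {b: True, k: True}


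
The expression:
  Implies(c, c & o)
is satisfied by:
  {o: True, c: False}
  {c: False, o: False}
  {c: True, o: True}


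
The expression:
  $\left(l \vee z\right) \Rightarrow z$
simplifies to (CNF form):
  $z \vee \neg l$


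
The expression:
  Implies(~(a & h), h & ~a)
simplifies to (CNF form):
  h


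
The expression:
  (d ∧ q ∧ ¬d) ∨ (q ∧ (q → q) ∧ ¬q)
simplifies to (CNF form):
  False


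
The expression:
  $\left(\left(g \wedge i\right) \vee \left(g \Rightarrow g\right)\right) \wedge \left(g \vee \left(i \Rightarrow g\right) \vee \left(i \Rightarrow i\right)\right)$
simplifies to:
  $\text{True}$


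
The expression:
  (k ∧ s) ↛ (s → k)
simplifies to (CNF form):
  False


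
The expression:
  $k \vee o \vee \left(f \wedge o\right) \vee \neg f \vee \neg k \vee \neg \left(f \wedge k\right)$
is always true.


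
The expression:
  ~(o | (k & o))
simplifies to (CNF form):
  ~o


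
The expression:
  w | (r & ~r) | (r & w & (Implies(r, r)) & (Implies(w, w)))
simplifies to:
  w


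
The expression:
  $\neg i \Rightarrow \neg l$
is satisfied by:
  {i: True, l: False}
  {l: False, i: False}
  {l: True, i: True}


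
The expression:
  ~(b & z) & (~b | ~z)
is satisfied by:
  {z: False, b: False}
  {b: True, z: False}
  {z: True, b: False}


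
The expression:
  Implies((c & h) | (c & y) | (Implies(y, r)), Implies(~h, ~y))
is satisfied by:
  {h: True, c: False, y: False, r: False}
  {r: True, h: True, c: False, y: False}
  {h: True, c: True, r: False, y: False}
  {r: True, h: True, c: True, y: False}
  {r: False, c: False, h: False, y: False}
  {r: True, c: False, h: False, y: False}
  {c: True, r: False, h: False, y: False}
  {r: True, c: True, h: False, y: False}
  {y: True, h: True, r: False, c: False}
  {y: True, r: True, h: True, c: False}
  {y: True, h: True, c: True, r: False}
  {y: True, r: True, h: True, c: True}
  {y: True, r: False, c: False, h: False}


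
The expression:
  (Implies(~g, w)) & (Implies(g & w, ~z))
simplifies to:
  (g & ~w) | (w & ~g) | (w & ~z)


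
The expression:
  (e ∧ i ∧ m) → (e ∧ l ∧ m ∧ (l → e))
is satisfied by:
  {l: True, e: False, m: False, i: False}
  {i: False, e: False, l: False, m: False}
  {i: True, l: True, e: False, m: False}
  {i: True, e: False, l: False, m: False}
  {m: True, l: True, i: False, e: False}
  {m: True, i: False, e: False, l: False}
  {m: True, i: True, l: True, e: False}
  {m: True, i: True, e: False, l: False}
  {l: True, e: True, m: False, i: False}
  {e: True, m: False, l: False, i: False}
  {i: True, e: True, l: True, m: False}
  {i: True, e: True, m: False, l: False}
  {l: True, e: True, m: True, i: False}
  {e: True, m: True, i: False, l: False}
  {i: True, e: True, m: True, l: True}


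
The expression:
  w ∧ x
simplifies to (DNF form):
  w ∧ x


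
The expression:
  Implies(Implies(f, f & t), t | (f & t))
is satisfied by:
  {t: True, f: True}
  {t: True, f: False}
  {f: True, t: False}


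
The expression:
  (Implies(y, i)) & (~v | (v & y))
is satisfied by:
  {i: True, v: False, y: False}
  {v: False, y: False, i: False}
  {i: True, y: True, v: False}
  {i: True, v: True, y: True}


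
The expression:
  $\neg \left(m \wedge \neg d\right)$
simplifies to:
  $d \vee \neg m$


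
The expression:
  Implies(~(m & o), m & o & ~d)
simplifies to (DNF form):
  m & o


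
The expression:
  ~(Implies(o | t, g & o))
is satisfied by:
  {t: True, g: False, o: False}
  {o: True, t: True, g: False}
  {o: True, t: False, g: False}
  {g: True, t: True, o: False}


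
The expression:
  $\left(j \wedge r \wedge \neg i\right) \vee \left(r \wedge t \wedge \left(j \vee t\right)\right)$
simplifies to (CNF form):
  $r \wedge \left(j \vee t\right) \wedge \left(t \vee \neg i\right)$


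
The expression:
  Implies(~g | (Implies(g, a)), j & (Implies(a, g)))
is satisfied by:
  {g: True, j: True, a: False}
  {g: True, a: False, j: False}
  {j: True, a: False, g: False}
  {g: True, j: True, a: True}


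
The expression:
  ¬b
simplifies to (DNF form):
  ¬b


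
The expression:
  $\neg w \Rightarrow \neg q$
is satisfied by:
  {w: True, q: False}
  {q: False, w: False}
  {q: True, w: True}
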